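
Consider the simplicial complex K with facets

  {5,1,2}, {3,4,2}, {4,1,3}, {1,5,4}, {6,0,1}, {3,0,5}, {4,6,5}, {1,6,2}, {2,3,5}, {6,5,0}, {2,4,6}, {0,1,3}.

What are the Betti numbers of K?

b_0 = 1, b_1 = 0, b_2 = 0.

K has 7 vertices, 18 edges, 12 triangles.
rank ∂_0 = 0, rank ∂_1 = 6 ⇒ b_0 = 7 − 0 − 6 = 1; all invariant factors of ∂_1 are 1 so no torsion. So H_0 ≅ Z.
rank ∂_1 = 6, rank ∂_2 = 12 ⇒ b_1 = 18 − 6 − 12 = 0; ∂_2 has invariant factor(s) [2] giving torsion. So H_1 ≅ Z_2.
rank ∂_2 = 12, rank ∂_3 = 0 ⇒ b_2 = 12 − 12 − 0 = 0. So H_2 ≅ 0.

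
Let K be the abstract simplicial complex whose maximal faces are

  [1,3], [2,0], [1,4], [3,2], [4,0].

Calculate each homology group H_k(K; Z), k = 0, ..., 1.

H_0 = Z,  H_1 = Z.

Fix the vertex order 0 < 1 < 2 < 3 < 4 and write every simplex with vertices in increasing order. Then dim K = 1 and the simplices of K are:

  0-simplices (5): [0], [1], [2], [3], [4]
  1-simplices (5): [0,2], [0,4], [1,3], [1,4], [2,3]

so the chain groups are C_0 ≅ Z^5, C_1 ≅ Z^5.

∂_1: C_1 → C_0 sends each edge [p,q] (with p < q) to q − p.
The resulting 5×5 matrix has rank 4, and its Smith normal form has invariant factors (1,1,1,1).

From H_k ≅ ker(∂_k) / im(∂_{k+1}) we obtain:

  H_0: rank C_0 − rank ∂_1 = 5 − 4 = 1, and the invariant factors of ∂_1 are all 1, so H_0 ≅ Z.
  H_1: rank ker ∂_1 − rank ∂_2 = (5 − 4) − 0 = 1, and there is no ∂_2, so H_1 ≅ Z.

As a check, the Euler characteristic is 5 − 5 = 0, which agrees with 1 − 1 = 0.
(K is a triangulation of the circle S^1.)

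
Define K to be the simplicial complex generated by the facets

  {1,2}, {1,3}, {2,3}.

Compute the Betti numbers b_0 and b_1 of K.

We work with the vertex ordering 1 < 2 < 3. The simplices of K, each written with vertices in increasing order, are:

  0-simplices (3): [1], [2], [3]
  1-simplices (3): [1,2], [1,3], [2,3]

Hence C_0 ≅ Z^3, C_1 ≅ Z^3.

Boundary ∂_1: C_1 → C_0 sends each edge [p,q] (with p < q) to q − p.
As a 3×3 matrix over Z this has rank 2, with invariant factors (1,1).

Computing H_k = (kernel of ∂_k) / (image of ∂_{k+1}):

  H_0: rank C_0 − rank ∂_1 = 3 − 2 = 1, and the invariant factors of ∂_1 are all 1, so H_0 = Z.
  H_1: rank ker ∂_1 − rank ∂_2 = (3 − 2) − 0 = 1, and there is no ∂_2, so H_1 = Z.

As a check, the Euler characteristic is 3 − 3 = 0, which agrees with 1 − 1 = 0.

Hence the Betti numbers are b_0 = 1, b_1 = 1.

b_0 = 1, b_1 = 1.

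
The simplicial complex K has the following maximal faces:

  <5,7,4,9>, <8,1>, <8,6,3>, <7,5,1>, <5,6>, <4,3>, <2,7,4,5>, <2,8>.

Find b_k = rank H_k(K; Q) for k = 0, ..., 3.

Fix the vertex order 1 < 2 < 3 < 4 < 5 < 6 < 7 < 8 < 9 and write every simplex with vertices in increasing order. Then dim K = 3 and the simplices of K are:

  0-simplices (9): [1], [2], [3], [4], [5], [6], [7], [8], [9]
  1-simplices (18): [1,5], [1,7], [1,8], [2,4], [2,5], [2,7], [2,8], [3,4], [3,6], [3,8], [4,5], [4,7], [4,9], [5,6], [5,7], [5,9], [6,8], [7,9]
  2-simplices (9): [1,5,7], [2,4,5], [2,4,7], [2,5,7], [3,6,8], [4,5,7], [4,5,9], [4,7,9], [5,7,9]
  3-simplices (2): [2,4,5,7], [4,5,7,9]

so the chain groups are C_0 ≅ Z^9, C_1 ≅ Z^18, C_2 ≅ Z^9, C_3 ≅ Z^2.

The boundary map ∂_1: C_1 → C_0 is given by ∂[p,q] = [q] − [p]. For instance
  ∂[3,4] = [4] − [3].
As a 9×18 matrix over Z this has rank 8, with invariant factors (1,1,1,1,1,1,1,1).

∂_2: C_2 → C_1 sends each 2-simplex [p,q,r] to [q,r] − [p,r] + [p,q]. For instance
  ∂[1,5,7] = [5,7] − [1,7] + [1,5],
  ∂[2,4,5] = [4,5] − [2,5] + [2,4].
The 18×9 boundary matrix has rank 7 and Smith normal form diag(1,1,1,1,1,1,1).

The boundary map ∂_3: C_3 → C_2 sends each 3-simplex σ to the alternating sum Σ_i (−1)^i (σ with its i-th vertex removed). For instance
  ∂[2,4,5,7] = [4,5,7] − [2,5,7] + [2,4,7] − [2,4,5],
  ∂[4,5,7,9] = [5,7,9] − [4,7,9] + [4,5,9] − [4,5,7].
The resulting 9×2 matrix has rank 2, and its Smith normal form has invariant factors (1,1).

From H_k ≅ ker(∂_k) / im(∂_{k+1}) we obtain:

  H_0: rank C_0 − rank ∂_1 = 9 − 8 = 1, and the invariant factors of ∂_1 are all 1, so H_0 = Z.
  H_1: rank ker ∂_1 − rank ∂_2 = (18 − 8) − 7 = 3, and the invariant factors of ∂_2 are all 1, so H_1 = Z^3.
  H_2: rank ker ∂_2 − rank ∂_3 = (9 − 7) − 2 = 0, and the invariant factors of ∂_3 are all 1, so H_2 = 0.
  H_3: rank ker ∂_3 − rank ∂_4 = (2 − 2) − 0 = 0, and there is no ∂_4, so H_3 = 0.

Hence the Betti numbers are b_0 = 1, b_1 = 3, b_2 = 0, b_3 = 0.

b_0 = 1, b_1 = 3, b_2 = 0, b_3 = 0.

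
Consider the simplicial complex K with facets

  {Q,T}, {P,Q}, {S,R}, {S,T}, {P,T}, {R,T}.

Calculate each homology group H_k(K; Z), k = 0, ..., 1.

K has 5 vertices, 6 edges.
rank ∂_0 = 0, rank ∂_1 = 4 ⇒ b_0 = 5 − 0 − 4 = 1; all invariant factors of ∂_1 are 1 so no torsion. So H_0 = Z.
rank ∂_1 = 4, rank ∂_2 = 0 ⇒ b_1 = 6 − 4 − 0 = 2. So H_1 = Z^2.

H_0 = Z,  H_1 = Z^2.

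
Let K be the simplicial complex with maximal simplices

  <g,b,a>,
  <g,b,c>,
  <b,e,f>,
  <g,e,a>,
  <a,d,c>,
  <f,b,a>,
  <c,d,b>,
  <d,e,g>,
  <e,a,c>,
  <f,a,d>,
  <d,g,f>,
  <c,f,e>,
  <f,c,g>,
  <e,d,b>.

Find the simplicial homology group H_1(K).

H_1 ≅ Z^2.

We work with the vertex ordering a < b < c < d < e < f < g. The simplices of K, each written with vertices in increasing order, are:

  0-simplices (7): a, b, c, d, e, f, g
  1-simplices (21): ab, ac, ad, ae, af, ag, bc, bd, be, bf, bg, cd, ce, cf, cg, de, df, dg, ef, eg, fg
  2-simplices (14): abf, abg, acd, ace, adf, aeg, bcd, bcg, bde, bef, cef, cfg, deg, dfg

so the chain groups are C_0 ≅ Z^7, C_1 ≅ Z^21, C_2 ≅ Z^14.

Boundary ∂_1: C_1 → C_0 maps an edge to its endpoints' difference, ∂[p,q] = q − p.
As a 7×21 matrix over Z this has rank 6, with invariant factors (1,1,1,1,1,1).

∂_2: C_2 → C_1 maps a triangle to the signed sum of its edges. For instance
  ∂ace = ce − ae + ac,
  ∂dfg = fg − dg + df.
As a 21×14 matrix over Z this has rank 13, with invariant factors (1,1,1,1,1,1,1,1,1,1,1,1,1).

Computing H_k = (kernel of ∂_k) / (image of ∂_{k+1}):

  H_1: rank ker ∂_1 − rank ∂_2 = (21 − 6) − 13 = 2, and the invariant factors of ∂_2 are all 1, so H_1 ≅ Z^2.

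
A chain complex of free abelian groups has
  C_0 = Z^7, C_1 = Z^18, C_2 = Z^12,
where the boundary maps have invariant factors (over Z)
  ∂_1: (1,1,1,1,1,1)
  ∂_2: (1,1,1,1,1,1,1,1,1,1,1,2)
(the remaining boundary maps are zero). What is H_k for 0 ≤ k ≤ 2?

H_0: b_0 = 7 − 0 − 6 = 1; torsion from ∂_1 factors > 1: none. So H_0 ≅ Z.
H_1: b_1 = 18 − 6 − 12 = 0; torsion from ∂_2 factors > 1: [2]. So H_1 ≅ Z/2.
H_2: b_2 = 12 − 12 − 0 = 0; torsion from ∂_3 factors > 1: none. So H_2 ≅ 0.

H_0 ≅ Z,  H_1 ≅ Z/2,  H_2 = 0.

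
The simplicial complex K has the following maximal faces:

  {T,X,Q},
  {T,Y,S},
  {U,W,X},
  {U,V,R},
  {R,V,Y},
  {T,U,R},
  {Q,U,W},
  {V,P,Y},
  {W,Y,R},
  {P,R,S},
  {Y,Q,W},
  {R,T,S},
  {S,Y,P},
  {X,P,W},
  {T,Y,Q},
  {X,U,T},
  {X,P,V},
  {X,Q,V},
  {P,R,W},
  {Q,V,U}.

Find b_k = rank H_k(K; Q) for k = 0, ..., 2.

K has 10 vertices, 30 edges, 20 triangles.
rank ∂_0 = 0, rank ∂_1 = 9 ⇒ b_0 = 10 − 0 − 9 = 1; all invariant factors of ∂_1 are 1 so no torsion. So H_0 ≅ Z.
rank ∂_1 = 9, rank ∂_2 = 20 ⇒ b_1 = 30 − 9 − 20 = 1; ∂_2 has invariant factor(s) [2] giving torsion. So H_1 ≅ Z × Z/2.
rank ∂_2 = 20, rank ∂_3 = 0 ⇒ b_2 = 20 − 20 − 0 = 0. So H_2 ≅ 0.

b_0 = 1, b_1 = 1, b_2 = 0.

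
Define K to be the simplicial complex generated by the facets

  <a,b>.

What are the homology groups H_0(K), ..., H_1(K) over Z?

Fix the vertex order a < b and write every simplex with vertices in increasing order. Then dim K = 1 and the simplices of K are:

  0-simplices (2): a, b
  1-simplices (1): ab

so the chain groups are C_0 ≅ Z^2, C_1 ≅ Z^1.

∂_1: C_1 → C_0 sends each edge [p,q] (with p < q) to q − p. For instance
  ∂ab = b − a.
The resulting 2×1 matrix has rank 1, and its Smith normal form has invariant factors (1).

Reading off H_k = ker ∂_k / im ∂_{k+1}:

  H_0: rank C_0 − rank ∂_1 = 2 − 1 = 1, and the invariant factors of ∂_1 are all 1, so H_0 = Z.
  H_1: rank ker ∂_1 − rank ∂_2 = (1 − 1) − 0 = 0, and there is no ∂_2, so H_1 = 0.

As a check, the Euler characteristic is 2 − 1 = 1, which agrees with 1 − 0 = 1.
(K is a triangulation of the 1-simplex.)

H_0 ≅ Z,  H_1 = 0.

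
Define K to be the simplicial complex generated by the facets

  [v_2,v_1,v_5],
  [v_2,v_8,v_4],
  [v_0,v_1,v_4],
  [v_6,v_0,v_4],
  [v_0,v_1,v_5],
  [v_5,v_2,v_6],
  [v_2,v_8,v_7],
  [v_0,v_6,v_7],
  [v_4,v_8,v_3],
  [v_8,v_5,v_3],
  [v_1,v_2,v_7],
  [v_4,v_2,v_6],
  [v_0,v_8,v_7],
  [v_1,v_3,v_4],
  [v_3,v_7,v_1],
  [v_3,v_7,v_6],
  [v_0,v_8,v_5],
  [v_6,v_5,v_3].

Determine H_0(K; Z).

We work with the vertex ordering v_0 < v_1 < v_2 < v_3 < v_4 < v_5 < v_6 < v_7 < v_8. The simplices of K, each written with vertices in increasing order, are:

  0-simplices (9): [v_0], [v_1], [v_2], [v_3], [v_4], [v_5], [v_6], [v_7], [v_8]
  1-simplices (27): (27 of them)
  2-simplices (18): (18 of them)

so the chain groups are C_0 ≅ Z^9, C_1 ≅ Z^27, C_2 ≅ Z^18.

The boundary map ∂_1: C_1 → C_0 maps an edge to its endpoints' difference, ∂[p,q] = q − p. For instance
  ∂[v_3,v_8] = [v_8] − [v_3].
As a 9×27 matrix over Z this has rank 8, with invariant factors (1,1,1,1,1,1,1,1).

Boundary ∂_2: C_2 → C_1 acts by ∂[p,q,r] = [q,r] − [p,r] + [p,q]. For instance
  ∂[v_1,v_2,v_7] = [v_2,v_7] − [v_1,v_7] + [v_1,v_2],
  ∂[v_2,v_7,v_8] = [v_7,v_8] − [v_2,v_8] + [v_2,v_7].
The resulting 27×18 matrix has rank 17, and its Smith normal form has invariant factors (1,1,1,1,1,1,1,1,1,1,1,1,1,1,1,1,1).

Now H_k = ker ∂_k / im ∂_{k+1}, so:

  H_0: rank C_0 − rank ∂_1 = 9 − 8 = 1, and the invariant factors of ∂_1 are all 1, so H_0 ≅ Z.

H_0 ≅ Z.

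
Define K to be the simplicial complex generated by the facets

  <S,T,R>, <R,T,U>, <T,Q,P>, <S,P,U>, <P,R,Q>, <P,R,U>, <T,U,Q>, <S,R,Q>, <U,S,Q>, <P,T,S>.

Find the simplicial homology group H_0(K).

Order the vertices as P < Q < R < S < T < U. Listing each simplex with vertices in this order, K has dimension 2 with simplices:

  0-simplices (6): P, Q, R, S, T, U
  1-simplices (15): PQ, PR, PS, PT, PU, QR, QS, QT, QU, RS, RT, RU, ST, SU, TU
  2-simplices (10): PQR, PQT, PRU, PST, PSU, QRS, QSU, QTU, RST, RTU

so the chain groups are C_0 ≅ Z^6, C_1 ≅ Z^15, C_2 ≅ Z^10.

The boundary map ∂_1: C_1 → C_0 sends each edge [p,q] (with p < q) to q − p. For instance
  ∂RS = S − R.
This gives a 6×15 integer matrix of rank 5; reducing to Smith normal form yields diagonal entries (1,1,1,1,1).

The boundary map ∂_2: C_2 → C_1 sends each 2-simplex [p,q,r] to [q,r] − [p,r] + [p,q]. For instance
  ∂PQT = QT − PT + PQ,
  ∂QSU = SU − QU + QS.
The resulting 15×10 matrix has rank 10, and its Smith normal form has invariant factors (1,1,1,1,1,1,1,1,1,2).

Computing H_k = (kernel of ∂_k) / (image of ∂_{k+1}):

  H_0: rank C_0 − rank ∂_1 = 6 − 5 = 1, and the invariant factors of ∂_1 are all 1, so H_0 = Z.

(K is a triangulation of the real projective plane RP^2.)

H_0 = Z.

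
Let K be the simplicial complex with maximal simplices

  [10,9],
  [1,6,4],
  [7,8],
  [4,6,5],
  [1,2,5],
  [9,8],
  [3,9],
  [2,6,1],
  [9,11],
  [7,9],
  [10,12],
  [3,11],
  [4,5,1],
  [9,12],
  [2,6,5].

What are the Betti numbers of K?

b_0 = 2, b_1 = 3, b_2 = 1.

K has 12 vertices, 18 edges, 6 triangles.
rank ∂_0 = 0, rank ∂_1 = 10 ⇒ b_0 = 12 − 0 − 10 = 2; all invariant factors of ∂_1 are 1 so no torsion. So H_0 = Z^2.
rank ∂_1 = 10, rank ∂_2 = 5 ⇒ b_1 = 18 − 10 − 5 = 3; all invariant factors of ∂_2 are 1 so no torsion. So H_1 = Z^3.
rank ∂_2 = 5, rank ∂_3 = 0 ⇒ b_2 = 6 − 5 − 0 = 1. So H_2 = Z.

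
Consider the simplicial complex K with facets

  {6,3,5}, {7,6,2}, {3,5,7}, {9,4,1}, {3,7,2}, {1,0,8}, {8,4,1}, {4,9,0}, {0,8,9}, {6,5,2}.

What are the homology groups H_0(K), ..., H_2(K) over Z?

H_0 ≅ Z^2,  H_1 ≅ Z^2,  H_2 = 0.

Take the total order 0 < 1 < 2 < 3 < 4 < 5 < 6 < 7 < 8 < 9 on the vertex set. Then K (dimension 2) consists of the simplices:

  0-simplices (10): [0], [1], [2], [3], [4], [5], [6], [7], [8], [9]
  1-simplices (20): [0,1], [0,4], [0,8], [0,9], [1,4], [1,8], [1,9], [2,3], [2,5], [2,6], [2,7], [3,5], [3,6], [3,7], [4,8], [4,9], [5,6], [5,7], [6,7], [8,9]
  2-simplices (10): [0,1,8], [0,4,9], [0,8,9], [1,4,8], [1,4,9], [2,3,7], [2,5,6], [2,6,7], [3,5,6], [3,5,7]

Hence C_0 ≅ Z^10, C_1 ≅ Z^20, C_2 ≅ Z^10.

∂_1: C_1 → C_0 maps an edge to its endpoints' difference, ∂[p,q] = q − p. For instance
  ∂[8,9] = [9] − [8].
The 10×20 boundary matrix has rank 8 and Smith normal form diag(1,1,1,1,1,1,1,1).

The boundary map ∂_2: C_2 → C_1 maps a triangle to the signed sum of its edges. For instance
  ∂[3,5,6] = [5,6] − [3,6] + [3,5],
  ∂[3,5,7] = [5,7] − [3,7] + [3,5].
The 20×10 boundary matrix has rank 10 and Smith normal form diag(1,1,1,1,1,1,1,1,1,1).

Now H_k = ker ∂_k / im ∂_{k+1}, so:

  H_0: rank C_0 − rank ∂_1 = 10 − 8 = 2, and the invariant factors of ∂_1 are all 1, so H_0 = Z^2.
  H_1: rank ker ∂_1 − rank ∂_2 = (20 − 8) − 10 = 2, and the invariant factors of ∂_2 are all 1, so H_1 = Z^2.
  H_2: rank ker ∂_2 − rank ∂_3 = (10 − 10) − 0 = 0, and there is no ∂_3, so H_2 = 0.

As a check, the Euler characteristic is 10 − 20 + 10 = 0, which agrees with 2 − 2 + 0 = 0.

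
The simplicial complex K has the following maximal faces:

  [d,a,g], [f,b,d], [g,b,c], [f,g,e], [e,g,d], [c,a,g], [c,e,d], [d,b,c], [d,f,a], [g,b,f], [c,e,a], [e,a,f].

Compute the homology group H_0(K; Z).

Fix the vertex order a < b < c < d < e < f < g and write every simplex with vertices in increasing order. Then dim K = 2 and the simplices of K are:

  0-simplices (7): a, b, c, d, e, f, g
  1-simplices (18): ac, ad, ae, af, ag, bc, bd, bf, bg, cd, ce, cg, de, df, dg, ef, eg, fg
  2-simplices (12): ace, acg, adf, adg, aef, bcd, bcg, bdf, bfg, cde, deg, efg

giving chain groups C_0 ≅ Z^7, C_1 ≅ Z^18, C_2 ≅ Z^12.

The boundary map ∂_1: C_1 → C_0 maps an edge to its endpoints' difference, ∂[p,q] = q − p.
As a 7×18 matrix over Z this has rank 6, with invariant factors (1,1,1,1,1,1).

Boundary ∂_2: C_2 → C_1 acts by ∂[p,q,r] = [q,r] − [p,r] + [p,q]. For instance
  ∂bfg = fg − bg + bf,
  ∂aef = ef − af + ae.
This gives a 18×12 integer matrix of rank 12; reducing to Smith normal form yields diagonal entries (1,1,1,1,1,1,1,1,1,1,1,2).

From H_k ≅ ker(∂_k) / im(∂_{k+1}) we obtain:

  H_0: rank C_0 − rank ∂_1 = 7 − 6 = 1, and the invariant factors of ∂_1 are all 1, so H_0 = Z.

(K is a triangulation of the real projective plane RP^2.)

H_0 ≅ Z.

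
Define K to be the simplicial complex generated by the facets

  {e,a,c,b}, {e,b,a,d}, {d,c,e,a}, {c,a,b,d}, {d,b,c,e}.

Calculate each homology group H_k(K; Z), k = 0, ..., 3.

Order the vertices as a < b < c < d < e. Listing each simplex with vertices in this order, K has dimension 3 with simplices:

  0-simplices (5): a, b, c, d, e
  1-simplices (10): ab, ac, ad, ae, bc, bd, be, cd, ce, de
  2-simplices (10): abc, abd, abe, acd, ace, ade, bcd, bce, bde, cde
  3-simplices (5): abcd, abce, abde, acde, bcde

so the chain groups are C_0 ≅ Z^5, C_1 ≅ Z^10, C_2 ≅ Z^10, C_3 ≅ Z^5.

∂_1: C_1 → C_0 is given by ∂[p,q] = [q] − [p].
As a 5×10 matrix over Z this has rank 4, with invariant factors (1,1,1,1).

∂_2: C_2 → C_1 sends each 2-simplex [p,q,r] to [q,r] − [p,r] + [p,q]. For instance
  ∂acd = cd − ad + ac,
  ∂bde = de − be + bd.
The 10×10 boundary matrix has rank 6 and Smith normal form diag(1,1,1,1,1,1).

Boundary ∂_3: C_3 → C_2 sends each 3-simplex σ to the alternating sum Σ_i (−1)^i (σ with its i-th vertex removed). For instance
  ∂acde = cde − ade + ace − acd,
  ∂bcde = cde − bde + bce − bcd.
The 10×5 boundary matrix has rank 4 and Smith normal form diag(1,1,1,1).

From H_k ≅ ker(∂_k) / im(∂_{k+1}) we obtain:

  H_0: rank C_0 − rank ∂_1 = 5 − 4 = 1, and the invariant factors of ∂_1 are all 1, so H_0 = Z.
  H_1: rank ker ∂_1 − rank ∂_2 = (10 − 4) − 6 = 0, and the invariant factors of ∂_2 are all 1, so H_1 = 0.
  H_2: rank ker ∂_2 − rank ∂_3 = (10 − 6) − 4 = 0, and the invariant factors of ∂_3 are all 1, so H_2 = 0.
  H_3: rank ker ∂_3 − rank ∂_4 = (5 − 4) − 0 = 1, and there is no ∂_4, so H_3 = Z.

As a check, the Euler characteristic is 5 − 10 + 10 − 5 = 0, which agrees with 1 − 0 + 0 − 1 = 0.
(K is a triangulation of the 3-sphere S^3.)

H_0 = Z,  H_1 = 0,  H_2 = 0,  H_3 = Z.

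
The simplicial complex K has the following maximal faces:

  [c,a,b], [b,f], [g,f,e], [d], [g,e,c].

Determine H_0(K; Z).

H_0 = Z^2.

We work with the vertex ordering a < b < c < d < e < f < g. The simplices of K, each written with vertices in increasing order, are:

  0-simplices (7): a, b, c, d, e, f, g
  1-simplices (9): ab, ac, bc, bf, ce, cg, ef, eg, fg
  2-simplices (3): abc, ceg, efg

so the chain groups are C_0 ≅ Z^7, C_1 ≅ Z^9, C_2 ≅ Z^3.

Boundary ∂_1: C_1 → C_0 maps an edge to its endpoints' difference, ∂[p,q] = q − p. For instance
  ∂cg = g − c.
This gives a 7×9 integer matrix of rank 5; reducing to Smith normal form yields diagonal entries (1,1,1,1,1).

∂_2: C_2 → C_1 acts by ∂[p,q,r] = [q,r] − [p,r] + [p,q]. For instance
  ∂efg = fg − eg + ef,
  ∂abc = bc − ac + ab.
This gives a 9×3 integer matrix of rank 3; reducing to Smith normal form yields diagonal entries (1,1,1).

From H_k ≅ ker(∂_k) / im(∂_{k+1}) we obtain:

  H_0: rank C_0 − rank ∂_1 = 7 − 5 = 2, and the invariant factors of ∂_1 are all 1, so H_0 = Z^2.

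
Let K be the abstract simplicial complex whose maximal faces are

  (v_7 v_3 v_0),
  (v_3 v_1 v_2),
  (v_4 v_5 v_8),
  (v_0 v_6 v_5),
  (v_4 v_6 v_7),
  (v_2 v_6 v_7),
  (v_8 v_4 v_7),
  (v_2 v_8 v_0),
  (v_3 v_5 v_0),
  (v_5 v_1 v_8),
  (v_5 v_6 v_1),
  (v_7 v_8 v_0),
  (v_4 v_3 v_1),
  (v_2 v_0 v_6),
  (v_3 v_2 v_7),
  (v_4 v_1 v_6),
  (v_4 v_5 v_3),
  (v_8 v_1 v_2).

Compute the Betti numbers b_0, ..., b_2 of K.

K has 9 vertices, 27 edges, 18 triangles.
rank ∂_0 = 0, rank ∂_1 = 8 ⇒ b_0 = 9 − 0 − 8 = 1; all invariant factors of ∂_1 are 1 so no torsion. So H_0 ≅ Z.
rank ∂_1 = 8, rank ∂_2 = 18 ⇒ b_1 = 27 − 8 − 18 = 1; ∂_2 has invariant factor(s) [2] giving torsion. So H_1 ≅ Z ⊕ Z/2.
rank ∂_2 = 18, rank ∂_3 = 0 ⇒ b_2 = 18 − 18 − 0 = 0. So H_2 ≅ 0.

b_0 = 1, b_1 = 1, b_2 = 0.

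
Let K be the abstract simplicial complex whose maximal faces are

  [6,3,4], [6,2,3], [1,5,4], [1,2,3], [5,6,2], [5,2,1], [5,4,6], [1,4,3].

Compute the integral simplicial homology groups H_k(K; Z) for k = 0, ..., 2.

H_0 ≅ Z,  H_1 = 0,  H_2 ≅ Z.

Fix the vertex order 1 < 2 < 3 < 4 < 5 < 6 and write every simplex with vertices in increasing order. Then dim K = 2 and the simplices of K are:

  0-simplices (6): [1], [2], [3], [4], [5], [6]
  1-simplices (12): [1,2], [1,3], [1,4], [1,5], [2,3], [2,5], [2,6], [3,4], [3,6], [4,5], [4,6], [5,6]
  2-simplices (8): [1,2,3], [1,2,5], [1,3,4], [1,4,5], [2,3,6], [2,5,6], [3,4,6], [4,5,6]

giving chain groups C_0 ≅ Z^6, C_1 ≅ Z^12, C_2 ≅ Z^8.

∂_1: C_1 → C_0 sends each edge [p,q] (with p < q) to q − p. For instance
  ∂[1,2] = [2] − [1].
The 6×12 boundary matrix has rank 5 and Smith normal form diag(1,1,1,1,1).

Boundary ∂_2: C_2 → C_1 acts by ∂[p,q,r] = [q,r] − [p,r] + [p,q]. For instance
  ∂[1,2,3] = [2,3] − [1,3] + [1,2],
  ∂[1,2,5] = [2,5] − [1,5] + [1,2].
As a 12×8 matrix over Z this has rank 7, with invariant factors (1,1,1,1,1,1,1).

Now H_k = ker ∂_k / im ∂_{k+1}, so:

  H_0: rank C_0 − rank ∂_1 = 6 − 5 = 1, and the invariant factors of ∂_1 are all 1, so H_0 = Z.
  H_1: rank ker ∂_1 − rank ∂_2 = (12 − 5) − 7 = 0, and the invariant factors of ∂_2 are all 1, so H_1 = 0.
  H_2: rank ker ∂_2 − rank ∂_3 = (8 − 7) − 0 = 1, and there is no ∂_3, so H_2 = Z.

(K is a triangulation of the 2-sphere S^2.)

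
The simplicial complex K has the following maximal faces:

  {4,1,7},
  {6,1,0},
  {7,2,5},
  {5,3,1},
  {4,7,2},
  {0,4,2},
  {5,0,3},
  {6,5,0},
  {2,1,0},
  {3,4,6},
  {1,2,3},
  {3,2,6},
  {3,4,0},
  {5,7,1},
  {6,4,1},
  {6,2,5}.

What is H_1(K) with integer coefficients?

H_1 = Z^2.

Order the vertices as 0 < 1 < 2 < 3 < 4 < 5 < 6 < 7. Listing each simplex with vertices in this order, K has dimension 2 with simplices:

  0-simplices (8): [0], [1], [2], [3], [4], [5], [6], [7]
  1-simplices (24): (24 of them)
  2-simplices (16): [0,1,2], [0,1,6], [0,2,4], [0,3,4], [0,3,5], [0,5,6], [1,2,3], [1,3,5], [1,4,6], [1,4,7], [1,5,7], [2,3,6], [2,4,7], [2,5,6], [2,5,7], [3,4,6]

Hence C_0 ≅ Z^8, C_1 ≅ Z^24, C_2 ≅ Z^16.

∂_1: C_1 → C_0 maps an edge to its endpoints' difference, ∂[p,q] = q − p. For instance
  ∂[4,6] = [6] − [4].
The resulting 8×24 matrix has rank 7, and its Smith normal form has invariant factors (1,1,1,1,1,1,1).

∂_2: C_2 → C_1 sends each 2-simplex [p,q,r] to [q,r] − [p,r] + [p,q]. For instance
  ∂[2,5,7] = [5,7] − [2,7] + [2,5],
  ∂[0,2,4] = [2,4] − [0,4] + [0,2].
As a 24×16 matrix over Z this has rank 15, with invariant factors (1,1,1,1,1,1,1,1,1,1,1,1,1,1,1).

Now H_k = ker ∂_k / im ∂_{k+1}, so:

  H_1: rank ker ∂_1 − rank ∂_2 = (24 − 7) − 15 = 2, and the invariant factors of ∂_2 are all 1, so H_1 ≅ Z^2.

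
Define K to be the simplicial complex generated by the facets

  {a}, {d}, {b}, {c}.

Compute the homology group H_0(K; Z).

H_0 = Z^4.

Order the vertices as a < b < c < d. Listing each simplex with vertices in this order, K has dimension 0 with simplices:

  0-simplices (4): a, b, c, d

giving chain groups C_0 ≅ Z^4.

Now H_k = ker ∂_k / im ∂_{k+1}, so:

  H_0: rank C_0 − rank ∂_1 = 4 − 0 = 4, and there is no ∂_1, so H_0 ≅ Z^4.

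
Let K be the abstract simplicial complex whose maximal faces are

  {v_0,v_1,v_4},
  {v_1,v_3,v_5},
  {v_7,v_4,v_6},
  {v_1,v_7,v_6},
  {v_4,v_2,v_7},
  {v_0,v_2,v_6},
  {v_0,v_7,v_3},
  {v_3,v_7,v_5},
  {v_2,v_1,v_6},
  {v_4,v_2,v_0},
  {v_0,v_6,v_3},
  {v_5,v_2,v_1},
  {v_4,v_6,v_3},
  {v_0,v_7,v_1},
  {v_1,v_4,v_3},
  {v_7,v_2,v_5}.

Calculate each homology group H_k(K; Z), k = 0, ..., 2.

H_0 = Z,  H_1 = Z^2,  H_2 = Z.

Order the vertices as v_0 < v_1 < v_2 < v_3 < v_4 < v_5 < v_6 < v_7. Listing each simplex with vertices in this order, K has dimension 2 with simplices:

  0-simplices (8): [v_0], [v_1], [v_2], [v_3], [v_4], [v_5], [v_6], [v_7]
  1-simplices (24): (24 of them)
  2-simplices (16): (16 of them)

Hence C_0 ≅ Z^8, C_1 ≅ Z^24, C_2 ≅ Z^16.

The boundary map ∂_1: C_1 → C_0 maps an edge to its endpoints' difference, ∂[p,q] = q − p. For instance
  ∂[v_2,v_6] = [v_6] − [v_2].
As a 8×24 matrix over Z this has rank 7, with invariant factors (1,1,1,1,1,1,1).

The boundary map ∂_2: C_2 → C_1 maps a triangle to the signed sum of its edges. For instance
  ∂[v_0,v_3,v_7] = [v_3,v_7] − [v_0,v_7] + [v_0,v_3],
  ∂[v_0,v_2,v_4] = [v_2,v_4] − [v_0,v_4] + [v_0,v_2].
The 24×16 boundary matrix has rank 15 and Smith normal form diag(1,1,1,1,1,1,1,1,1,1,1,1,1,1,1).

From H_k ≅ ker(∂_k) / im(∂_{k+1}) we obtain:

  H_0: rank C_0 − rank ∂_1 = 8 − 7 = 1, and the invariant factors of ∂_1 are all 1, so H_0 ≅ Z.
  H_1: rank ker ∂_1 − rank ∂_2 = (24 − 7) − 15 = 2, and the invariant factors of ∂_2 are all 1, so H_1 ≅ Z^2.
  H_2: rank ker ∂_2 − rank ∂_3 = (16 − 15) − 0 = 1, and there is no ∂_3, so H_2 ≅ Z.

As a check, the Euler characteristic is 8 − 24 + 16 = 0, which agrees with 1 − 2 + 1 = 0.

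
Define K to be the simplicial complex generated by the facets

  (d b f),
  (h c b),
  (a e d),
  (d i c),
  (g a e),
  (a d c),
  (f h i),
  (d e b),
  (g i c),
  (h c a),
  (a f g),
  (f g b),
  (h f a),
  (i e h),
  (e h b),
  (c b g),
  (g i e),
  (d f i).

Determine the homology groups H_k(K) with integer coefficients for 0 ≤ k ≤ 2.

H_0 = Z,  H_1 = Z^2,  H_2 = Z.

K has 9 vertices, 27 edges, 18 triangles.
rank ∂_0 = 0, rank ∂_1 = 8 ⇒ b_0 = 9 − 0 − 8 = 1; all invariant factors of ∂_1 are 1 so no torsion. So H_0 ≅ Z.
rank ∂_1 = 8, rank ∂_2 = 17 ⇒ b_1 = 27 − 8 − 17 = 2; all invariant factors of ∂_2 are 1 so no torsion. So H_1 ≅ Z^2.
rank ∂_2 = 17, rank ∂_3 = 0 ⇒ b_2 = 18 − 17 − 0 = 1. So H_2 ≅ Z.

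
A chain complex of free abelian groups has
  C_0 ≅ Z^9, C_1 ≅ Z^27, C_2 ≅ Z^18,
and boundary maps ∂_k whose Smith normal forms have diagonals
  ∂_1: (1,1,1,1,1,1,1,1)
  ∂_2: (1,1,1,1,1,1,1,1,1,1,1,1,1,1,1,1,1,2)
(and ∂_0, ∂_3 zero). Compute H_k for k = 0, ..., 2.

H_0 ≅ Z,  H_1 ≅ Z ⊕ Z/2,  H_2 = 0.

H_0: b_0 = 9 − 0 − 8 = 1; torsion from ∂_1 factors > 1: none. So H_0 ≅ Z.
H_1: b_1 = 27 − 8 − 18 = 1; torsion from ∂_2 factors > 1: [2]. So H_1 ≅ Z ⊕ Z/2.
H_2: b_2 = 18 − 18 − 0 = 0; torsion from ∂_3 factors > 1: none. So H_2 ≅ 0.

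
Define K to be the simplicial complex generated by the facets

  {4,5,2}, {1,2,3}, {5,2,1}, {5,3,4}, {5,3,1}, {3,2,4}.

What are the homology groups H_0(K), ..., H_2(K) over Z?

Fix the vertex order 1 < 2 < 3 < 4 < 5 and write every simplex with vertices in increasing order. Then dim K = 2 and the simplices of K are:

  0-simplices (5): [1], [2], [3], [4], [5]
  1-simplices (9): [1,2], [1,3], [1,5], [2,3], [2,4], [2,5], [3,4], [3,5], [4,5]
  2-simplices (6): [1,2,3], [1,2,5], [1,3,5], [2,3,4], [2,4,5], [3,4,5]

Hence C_0 ≅ Z^5, C_1 ≅ Z^9, C_2 ≅ Z^6.

Boundary ∂_1: C_1 → C_0 sends each edge [p,q] (with p < q) to q − p. For instance
  ∂[2,5] = [5] − [2].
This gives a 5×9 integer matrix of rank 4; reducing to Smith normal form yields diagonal entries (1,1,1,1).

∂_2: C_2 → C_1 maps a triangle to the signed sum of its edges. For instance
  ∂[1,3,5] = [3,5] − [1,5] + [1,3],
  ∂[1,2,3] = [2,3] − [1,3] + [1,2].
This gives a 9×6 integer matrix of rank 5; reducing to Smith normal form yields diagonal entries (1,1,1,1,1).

Reading off H_k = ker ∂_k / im ∂_{k+1}:

  H_0: rank C_0 − rank ∂_1 = 5 − 4 = 1, and the invariant factors of ∂_1 are all 1, so H_0 = Z.
  H_1: rank ker ∂_1 − rank ∂_2 = (9 − 4) − 5 = 0, and the invariant factors of ∂_2 are all 1, so H_1 = 0.
  H_2: rank ker ∂_2 − rank ∂_3 = (6 − 5) − 0 = 1, and there is no ∂_3, so H_2 = Z.

As a check, the Euler characteristic is 5 − 9 + 6 = 2, which agrees with 1 − 0 + 1 = 2.

H_0 ≅ Z,  H_1 = 0,  H_2 ≅ Z.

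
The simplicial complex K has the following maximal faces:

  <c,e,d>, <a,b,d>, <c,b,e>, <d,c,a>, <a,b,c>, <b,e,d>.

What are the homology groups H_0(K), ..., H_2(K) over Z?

Order the vertices as a < b < c < d < e. Listing each simplex with vertices in this order, K has dimension 2 with simplices:

  0-simplices (5): a, b, c, d, e
  1-simplices (9): ab, ac, ad, bc, bd, be, cd, ce, de
  2-simplices (6): abc, abd, acd, bce, bde, cde

giving chain groups C_0 ≅ Z^5, C_1 ≅ Z^9, C_2 ≅ Z^6.

∂_1: C_1 → C_0 is given by ∂[p,q] = [q] − [p].
This gives a 5×9 integer matrix of rank 4; reducing to Smith normal form yields diagonal entries (1,1,1,1).

Boundary ∂_2: C_2 → C_1 maps a triangle to the signed sum of its edges. For instance
  ∂bde = de − be + bd,
  ∂bce = ce − be + bc.
As a 9×6 matrix over Z this has rank 5, with invariant factors (1,1,1,1,1).

Computing H_k = (kernel of ∂_k) / (image of ∂_{k+1}):

  H_0: rank C_0 − rank ∂_1 = 5 − 4 = 1, and the invariant factors of ∂_1 are all 1, so H_0 ≅ Z.
  H_1: rank ker ∂_1 − rank ∂_2 = (9 − 4) − 5 = 0, and the invariant factors of ∂_2 are all 1, so H_1 ≅ 0.
  H_2: rank ker ∂_2 − rank ∂_3 = (6 − 5) − 0 = 1, and there is no ∂_3, so H_2 ≅ Z.

H_0 = Z,  H_1 = 0,  H_2 = Z.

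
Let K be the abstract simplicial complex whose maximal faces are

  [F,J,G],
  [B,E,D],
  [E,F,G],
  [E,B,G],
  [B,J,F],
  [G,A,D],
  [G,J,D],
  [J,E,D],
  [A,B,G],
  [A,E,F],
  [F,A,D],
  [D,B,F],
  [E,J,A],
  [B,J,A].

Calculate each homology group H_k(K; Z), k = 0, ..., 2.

Order the vertices as A < B < D < E < F < G < J. Listing each simplex with vertices in this order, K has dimension 2 with simplices:

  0-simplices (7): A, B, D, E, F, G, J
  1-simplices (21): AB, AD, AE, AF, AG, AJ, BD, BE, BF, BG, BJ, DE, DF, DG, DJ, EF, EG, EJ, FG, FJ, GJ
  2-simplices (14): ABG, ABJ, ADF, ADG, AEF, AEJ, BDE, BDF, BEG, BFJ, DEJ, DGJ, EFG, FGJ

so the chain groups are C_0 ≅ Z^7, C_1 ≅ Z^21, C_2 ≅ Z^14.

The boundary map ∂_1: C_1 → C_0 is given by ∂[p,q] = [q] − [p].
This gives a 7×21 integer matrix of rank 6; reducing to Smith normal form yields diagonal entries (1,1,1,1,1,1).

The boundary map ∂_2: C_2 → C_1 maps a triangle to the signed sum of its edges. For instance
  ∂ADG = DG − AG + AD,
  ∂BEG = EG − BG + BE.
This gives a 21×14 integer matrix of rank 13; reducing to Smith normal form yields diagonal entries (1,1,1,1,1,1,1,1,1,1,1,1,1).

Reading off H_k = ker ∂_k / im ∂_{k+1}:

  H_0: rank C_0 − rank ∂_1 = 7 − 6 = 1, and the invariant factors of ∂_1 are all 1, so H_0 = Z.
  H_1: rank ker ∂_1 − rank ∂_2 = (21 − 6) − 13 = 2, and the invariant factors of ∂_2 are all 1, so H_1 = Z^2.
  H_2: rank ker ∂_2 − rank ∂_3 = (14 − 13) − 0 = 1, and there is no ∂_3, so H_2 = Z.

H_0 = Z,  H_1 = Z^2,  H_2 = Z.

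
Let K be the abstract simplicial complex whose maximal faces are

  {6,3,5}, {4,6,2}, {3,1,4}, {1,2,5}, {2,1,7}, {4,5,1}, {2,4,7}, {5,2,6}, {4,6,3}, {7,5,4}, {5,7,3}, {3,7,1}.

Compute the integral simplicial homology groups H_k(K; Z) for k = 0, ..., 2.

H_0 ≅ Z,  H_1 ≅ Z_2,  H_2 = 0.

K has 7 vertices, 18 edges, 12 triangles.
rank ∂_0 = 0, rank ∂_1 = 6 ⇒ b_0 = 7 − 0 − 6 = 1; all invariant factors of ∂_1 are 1 so no torsion. So H_0 ≅ Z.
rank ∂_1 = 6, rank ∂_2 = 12 ⇒ b_1 = 18 − 6 − 12 = 0; ∂_2 has invariant factor(s) [2] giving torsion. So H_1 ≅ Z_2.
rank ∂_2 = 12, rank ∂_3 = 0 ⇒ b_2 = 12 − 12 − 0 = 0. So H_2 ≅ 0.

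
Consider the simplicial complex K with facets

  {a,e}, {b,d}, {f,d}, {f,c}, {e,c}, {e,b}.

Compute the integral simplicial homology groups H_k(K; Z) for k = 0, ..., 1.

Take the total order a < b < c < d < e < f on the vertex set. Then K (dimension 1) consists of the simplices:

  0-simplices (6): a, b, c, d, e, f
  1-simplices (6): ae, bd, be, ce, cf, df

giving chain groups C_0 ≅ Z^6, C_1 ≅ Z^6.

Boundary ∂_1: C_1 → C_0 is given by ∂[p,q] = [q] − [p]. For instance
  ∂ae = e − a.
The resulting 6×6 matrix has rank 5, and its Smith normal form has invariant factors (1,1,1,1,1).

Now H_k = ker ∂_k / im ∂_{k+1}, so:

  H_0: rank C_0 − rank ∂_1 = 6 − 5 = 1, and the invariant factors of ∂_1 are all 1, so H_0 ≅ Z.
  H_1: rank ker ∂_1 − rank ∂_2 = (6 − 5) − 0 = 1, and there is no ∂_2, so H_1 ≅ Z.

As a check, the Euler characteristic is 6 − 6 = 0, which agrees with 1 − 1 = 0.

H_0 ≅ Z,  H_1 ≅ Z.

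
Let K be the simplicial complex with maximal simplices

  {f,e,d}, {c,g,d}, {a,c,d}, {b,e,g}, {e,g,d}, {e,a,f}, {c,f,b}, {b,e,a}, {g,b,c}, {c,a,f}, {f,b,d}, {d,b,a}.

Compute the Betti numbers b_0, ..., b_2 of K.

Take the total order a < b < c < d < e < f < g on the vertex set. Then K (dimension 2) consists of the simplices:

  0-simplices (7): a, b, c, d, e, f, g
  1-simplices (18): ab, ac, ad, ae, af, bc, bd, be, bf, bg, cd, cf, cg, de, df, dg, ef, eg
  2-simplices (12): abd, abe, acd, acf, aef, bcf, bcg, bdf, beg, cdg, def, deg

so the chain groups are C_0 ≅ Z^7, C_1 ≅ Z^18, C_2 ≅ Z^12.

∂_1: C_1 → C_0 maps an edge to its endpoints' difference, ∂[p,q] = q − p. For instance
  ∂df = f − d.
This gives a 7×18 integer matrix of rank 6; reducing to Smith normal form yields diagonal entries (1,1,1,1,1,1).

∂_2: C_2 → C_1 maps a triangle to the signed sum of its edges. For instance
  ∂acf = cf − af + ac,
  ∂bcg = cg − bg + bc.
As a 18×12 matrix over Z this has rank 12, with invariant factors (1,1,1,1,1,1,1,1,1,1,1,2).

Reading off H_k = ker ∂_k / im ∂_{k+1}:

  H_0: rank C_0 − rank ∂_1 = 7 − 6 = 1, and the invariant factors of ∂_1 are all 1, so H_0 = Z.
  H_1: rank ker ∂_1 − rank ∂_2 = (18 − 6) − 12 = 0, and ∂_2 has invariant factor 2 > 1, so H_1 = Z/2Z.
  H_2: rank ker ∂_2 − rank ∂_3 = (12 − 12) − 0 = 0, and there is no ∂_3, so H_2 = 0.

(K is a triangulation of the real projective plane RP^2.)

Hence the Betti numbers are b_0 = 1, b_1 = 0, b_2 = 0.

b_0 = 1, b_1 = 0, b_2 = 0.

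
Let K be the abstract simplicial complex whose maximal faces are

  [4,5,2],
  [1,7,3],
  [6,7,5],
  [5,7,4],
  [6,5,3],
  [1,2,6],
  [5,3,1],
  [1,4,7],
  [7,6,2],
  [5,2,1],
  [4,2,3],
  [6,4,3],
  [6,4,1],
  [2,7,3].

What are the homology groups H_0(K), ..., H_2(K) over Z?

K has 7 vertices, 21 edges, 14 triangles.
rank ∂_0 = 0, rank ∂_1 = 6 ⇒ b_0 = 7 − 0 − 6 = 1; all invariant factors of ∂_1 are 1 so no torsion. So H_0 ≅ Z.
rank ∂_1 = 6, rank ∂_2 = 13 ⇒ b_1 = 21 − 6 − 13 = 2; all invariant factors of ∂_2 are 1 so no torsion. So H_1 ≅ Z^2.
rank ∂_2 = 13, rank ∂_3 = 0 ⇒ b_2 = 14 − 13 − 0 = 1. So H_2 ≅ Z.

H_0 = Z,  H_1 = Z^2,  H_2 = Z.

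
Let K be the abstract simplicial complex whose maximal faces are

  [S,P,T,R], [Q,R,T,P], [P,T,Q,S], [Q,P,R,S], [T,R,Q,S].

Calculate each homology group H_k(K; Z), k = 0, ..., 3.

We work with the vertex ordering P < Q < R < S < T. The simplices of K, each written with vertices in increasing order, are:

  0-simplices (5): P, Q, R, S, T
  1-simplices (10): PQ, PR, PS, PT, QR, QS, QT, RS, RT, ST
  2-simplices (10): PQR, PQS, PQT, PRS, PRT, PST, QRS, QRT, QST, RST
  3-simplices (5): PQRS, PQRT, PQST, PRST, QRST

Hence C_0 ≅ Z^5, C_1 ≅ Z^10, C_2 ≅ Z^10, C_3 ≅ Z^5.

Boundary ∂_1: C_1 → C_0 is given by ∂[p,q] = [q] − [p].
As a 5×10 matrix over Z this has rank 4, with invariant factors (1,1,1,1).

The boundary map ∂_2: C_2 → C_1 sends each 2-simplex [p,q,r] to [q,r] − [p,r] + [p,q]. For instance
  ∂PQT = QT − PT + PQ,
  ∂PQR = QR − PR + PQ.
As a 10×10 matrix over Z this has rank 6, with invariant factors (1,1,1,1,1,1).

∂_3: C_3 → C_2 sends each 3-simplex σ to the alternating sum Σ_i (−1)^i (σ with its i-th vertex removed). For instance
  ∂PQRT = QRT − PRT + PQT − PQR,
  ∂PQRS = QRS − PRS + PQS − PQR.
As a 10×5 matrix over Z this has rank 4, with invariant factors (1,1,1,1).

Reading off H_k = ker ∂_k / im ∂_{k+1}:

  H_0: rank C_0 − rank ∂_1 = 5 − 4 = 1, and the invariant factors of ∂_1 are all 1, so H_0 ≅ Z.
  H_1: rank ker ∂_1 − rank ∂_2 = (10 − 4) − 6 = 0, and the invariant factors of ∂_2 are all 1, so H_1 ≅ 0.
  H_2: rank ker ∂_2 − rank ∂_3 = (10 − 6) − 4 = 0, and the invariant factors of ∂_3 are all 1, so H_2 ≅ 0.
  H_3: rank ker ∂_3 − rank ∂_4 = (5 − 4) − 0 = 1, and there is no ∂_4, so H_3 ≅ Z.

H_0 = Z,  H_1 = 0,  H_2 = 0,  H_3 = Z.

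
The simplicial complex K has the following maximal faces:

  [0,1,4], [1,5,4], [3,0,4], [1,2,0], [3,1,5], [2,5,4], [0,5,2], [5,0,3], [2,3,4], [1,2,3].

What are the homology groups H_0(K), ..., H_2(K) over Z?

H_0 ≅ Z,  H_1 ≅ Z/2,  H_2 = 0.

K has 6 vertices, 15 edges, 10 triangles.
rank ∂_0 = 0, rank ∂_1 = 5 ⇒ b_0 = 6 − 0 − 5 = 1; all invariant factors of ∂_1 are 1 so no torsion. So H_0 = Z.
rank ∂_1 = 5, rank ∂_2 = 10 ⇒ b_1 = 15 − 5 − 10 = 0; ∂_2 has invariant factor(s) [2] giving torsion. So H_1 = Z/2.
rank ∂_2 = 10, rank ∂_3 = 0 ⇒ b_2 = 10 − 10 − 0 = 0. So H_2 = 0.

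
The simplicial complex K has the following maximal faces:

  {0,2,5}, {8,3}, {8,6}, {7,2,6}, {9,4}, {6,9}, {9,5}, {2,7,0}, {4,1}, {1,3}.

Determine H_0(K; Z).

H_0 = Z.

K has 10 vertices, 14 edges, 3 triangles.
rank ∂_0 = 0, rank ∂_1 = 9 ⇒ b_0 = 10 − 0 − 9 = 1; all invariant factors of ∂_1 are 1 so no torsion. So H_0 = Z.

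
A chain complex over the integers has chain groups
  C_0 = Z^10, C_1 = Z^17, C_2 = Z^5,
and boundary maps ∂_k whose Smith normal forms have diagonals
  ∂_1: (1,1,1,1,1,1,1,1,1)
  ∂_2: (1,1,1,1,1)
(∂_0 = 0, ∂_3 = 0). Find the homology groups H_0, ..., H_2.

H_0: b_0 = 10 − 0 − 9 = 1; torsion from ∂_1 factors > 1: none. So H_0 = Z.
H_1: b_1 = 17 − 9 − 5 = 3; torsion from ∂_2 factors > 1: none. So H_1 = Z^3.
H_2: b_2 = 5 − 5 − 0 = 0; torsion from ∂_3 factors > 1: none. So H_2 = 0.

H_0 = Z,  H_1 = Z^3,  H_2 = 0.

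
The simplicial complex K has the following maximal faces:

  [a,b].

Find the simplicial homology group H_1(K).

Take the total order a < b on the vertex set. Then K (dimension 1) consists of the simplices:

  0-simplices (2): a, b
  1-simplices (1): ab

so the chain groups are C_0 ≅ Z^2, C_1 ≅ Z^1.

∂_1: C_1 → C_0 maps an edge to its endpoints' difference, ∂[p,q] = q − p. For instance
  ∂ab = b − a.
The resulting 2×1 matrix has rank 1, and its Smith normal form has invariant factors (1).

From H_k ≅ ker(∂_k) / im(∂_{k+1}) we obtain:

  H_1: rank ker ∂_1 − rank ∂_2 = (1 − 1) − 0 = 0, and there is no ∂_2, so H_1 ≅ 0.

(K is a triangulation of the 1-simplex.)

H_1 = 0.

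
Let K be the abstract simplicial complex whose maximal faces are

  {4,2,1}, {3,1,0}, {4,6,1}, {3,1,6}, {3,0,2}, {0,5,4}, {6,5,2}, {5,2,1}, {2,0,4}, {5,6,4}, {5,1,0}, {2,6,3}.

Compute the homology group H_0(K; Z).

Order the vertices as 0 < 1 < 2 < 3 < 4 < 5 < 6. Listing each simplex with vertices in this order, K has dimension 2 with simplices:

  0-simplices (7): [0], [1], [2], [3], [4], [5], [6]
  1-simplices (18): [0,1], [0,2], [0,3], [0,4], [0,5], [1,2], [1,3], [1,4], [1,5], [1,6], [2,3], [2,4], [2,5], [2,6], [3,6], [4,5], [4,6], [5,6]
  2-simplices (12): [0,1,3], [0,1,5], [0,2,3], [0,2,4], [0,4,5], [1,2,4], [1,2,5], [1,3,6], [1,4,6], [2,3,6], [2,5,6], [4,5,6]

giving chain groups C_0 ≅ Z^7, C_1 ≅ Z^18, C_2 ≅ Z^12.

Boundary ∂_1: C_1 → C_0 is given by ∂[p,q] = [q] − [p]. For instance
  ∂[2,6] = [6] − [2].
This gives a 7×18 integer matrix of rank 6; reducing to Smith normal form yields diagonal entries (1,1,1,1,1,1).

∂_2: C_2 → C_1 maps a triangle to the signed sum of its edges. For instance
  ∂[2,3,6] = [3,6] − [2,6] + [2,3],
  ∂[0,4,5] = [4,5] − [0,5] + [0,4].
The 18×12 boundary matrix has rank 12 and Smith normal form diag(1,1,1,1,1,1,1,1,1,1,1,2).

From H_k ≅ ker(∂_k) / im(∂_{k+1}) we obtain:

  H_0: rank C_0 − rank ∂_1 = 7 − 6 = 1, and the invariant factors of ∂_1 are all 1, so H_0 ≅ Z.

H_0 ≅ Z.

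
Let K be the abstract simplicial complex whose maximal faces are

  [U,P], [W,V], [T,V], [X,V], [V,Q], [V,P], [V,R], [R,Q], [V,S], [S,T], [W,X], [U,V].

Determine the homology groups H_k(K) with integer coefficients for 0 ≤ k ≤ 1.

H_0 ≅ Z,  H_1 ≅ Z^4.

Order the vertices as P < Q < R < S < T < U < V < W < X. Listing each simplex with vertices in this order, K has dimension 1 with simplices:

  0-simplices (9): P, Q, R, S, T, U, V, W, X
  1-simplices (12): PU, PV, QR, QV, RV, ST, SV, TV, UV, VW, VX, WX

so the chain groups are C_0 ≅ Z^9, C_1 ≅ Z^12.

Boundary ∂_1: C_1 → C_0 sends each edge [p,q] (with p < q) to q − p.
The 9×12 boundary matrix has rank 8 and Smith normal form diag(1,1,1,1,1,1,1,1).

From H_k ≅ ker(∂_k) / im(∂_{k+1}) we obtain:

  H_0: rank C_0 − rank ∂_1 = 9 − 8 = 1, and the invariant factors of ∂_1 are all 1, so H_0 ≅ Z.
  H_1: rank ker ∂_1 − rank ∂_2 = (12 − 8) − 0 = 4, and there is no ∂_2, so H_1 ≅ Z^4.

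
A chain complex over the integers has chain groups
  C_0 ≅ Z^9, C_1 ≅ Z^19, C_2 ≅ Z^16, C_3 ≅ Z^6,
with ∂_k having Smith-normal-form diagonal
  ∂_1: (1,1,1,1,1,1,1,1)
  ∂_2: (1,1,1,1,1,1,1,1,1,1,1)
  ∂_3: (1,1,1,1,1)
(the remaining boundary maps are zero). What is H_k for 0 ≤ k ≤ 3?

H_0 ≅ Z,  H_1 = 0,  H_2 = 0,  H_3 ≅ Z.

H_0: b_0 = 9 − 0 − 8 = 1; torsion from ∂_1 factors > 1: none. So H_0 ≅ Z.
H_1: b_1 = 19 − 8 − 11 = 0; torsion from ∂_2 factors > 1: none. So H_1 ≅ 0.
H_2: b_2 = 16 − 11 − 5 = 0; torsion from ∂_3 factors > 1: none. So H_2 ≅ 0.
H_3: b_3 = 6 − 5 − 0 = 1; torsion from ∂_4 factors > 1: none. So H_3 ≅ Z.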